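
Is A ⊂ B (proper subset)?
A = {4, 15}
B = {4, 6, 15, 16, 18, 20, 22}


A ⊂ B requires: A ⊆ B AND A ≠ B.
A ⊆ B? Yes
A = B? No
A ⊂ B: Yes (A is a proper subset of B)

Yes, A ⊂ B


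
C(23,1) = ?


C(n,k) = n! / (k!(n-k)!)
C(23,1) = 23! / (1!22!)
= 23

C(23,1) = 23


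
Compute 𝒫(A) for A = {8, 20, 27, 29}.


|A| = 4, so |P(A)| = 2^4 = 16
Enumerate subsets by cardinality (0 to 4):
∅, {8}, {20}, {27}, {29}, {8, 20}, {8, 27}, {8, 29}, {20, 27}, {20, 29}, {27, 29}, {8, 20, 27}, {8, 20, 29}, {8, 27, 29}, {20, 27, 29}, {8, 20, 27, 29}

P(A) has 16 subsets: ∅, {8}, {20}, {27}, {29}, {8, 20}, {8, 27}, {8, 29}, {20, 27}, {20, 29}, {27, 29}, {8, 20, 27}, {8, 20, 29}, {8, 27, 29}, {20, 27, 29}, {8, 20, 27, 29}


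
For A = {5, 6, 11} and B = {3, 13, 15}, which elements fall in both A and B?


A = {5, 6, 11}
B = {3, 13, 15}
Region: in both A and B
Elements: ∅

Elements in both A and B: ∅


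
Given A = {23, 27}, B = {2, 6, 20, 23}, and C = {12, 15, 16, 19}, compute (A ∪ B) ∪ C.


A ∪ B = {2, 6, 20, 23, 27}
(A ∪ B) ∪ C = {2, 6, 12, 15, 16, 19, 20, 23, 27}

A ∪ B ∪ C = {2, 6, 12, 15, 16, 19, 20, 23, 27}


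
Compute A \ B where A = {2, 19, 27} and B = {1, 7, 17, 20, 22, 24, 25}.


A \ B = elements in A but not in B
A = {2, 19, 27}
B = {1, 7, 17, 20, 22, 24, 25}
Remove from A any elements in B
A \ B = {2, 19, 27}

A \ B = {2, 19, 27}


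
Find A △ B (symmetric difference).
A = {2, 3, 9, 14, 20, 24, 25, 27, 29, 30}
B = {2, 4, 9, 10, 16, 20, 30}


A △ B = (A \ B) ∪ (B \ A) = elements in exactly one of A or B
A \ B = {3, 14, 24, 25, 27, 29}
B \ A = {4, 10, 16}
A △ B = {3, 4, 10, 14, 16, 24, 25, 27, 29}

A △ B = {3, 4, 10, 14, 16, 24, 25, 27, 29}


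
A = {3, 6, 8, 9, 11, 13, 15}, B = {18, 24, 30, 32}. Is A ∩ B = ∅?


Disjoint means A ∩ B = ∅.
A ∩ B = ∅
A ∩ B = ∅, so A and B are disjoint.

Yes, A and B are disjoint


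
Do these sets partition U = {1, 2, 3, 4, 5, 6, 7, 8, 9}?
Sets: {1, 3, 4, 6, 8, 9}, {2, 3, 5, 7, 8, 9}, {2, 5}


A partition requires: (1) non-empty parts, (2) pairwise disjoint, (3) union = U
Parts: {1, 3, 4, 6, 8, 9}, {2, 3, 5, 7, 8, 9}, {2, 5}
Union of parts: {1, 2, 3, 4, 5, 6, 7, 8, 9}
U = {1, 2, 3, 4, 5, 6, 7, 8, 9}
All non-empty? True
Pairwise disjoint? False
Covers U? True

No, not a valid partition


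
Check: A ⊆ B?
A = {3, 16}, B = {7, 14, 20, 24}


A ⊆ B means every element of A is in B.
Elements in A not in B: {3, 16}
So A ⊄ B.

No, A ⊄ B


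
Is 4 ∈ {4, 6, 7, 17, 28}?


A = {4, 6, 7, 17, 28}
Checking if 4 is in A
4 is in A → True

4 ∈ A


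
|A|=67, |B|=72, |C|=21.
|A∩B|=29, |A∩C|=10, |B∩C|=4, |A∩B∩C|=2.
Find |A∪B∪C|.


|A∪B∪C| = |A|+|B|+|C| - |A∩B|-|A∩C|-|B∩C| + |A∩B∩C|
= 67+72+21 - 29-10-4 + 2
= 160 - 43 + 2
= 119

|A ∪ B ∪ C| = 119


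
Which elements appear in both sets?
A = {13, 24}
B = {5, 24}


A ∩ B = elements in both A and B
A = {13, 24}
B = {5, 24}
A ∩ B = {24}

A ∩ B = {24}


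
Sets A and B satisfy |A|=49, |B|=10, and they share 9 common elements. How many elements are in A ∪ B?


|A ∪ B| = |A| + |B| - |A ∩ B|
= 49 + 10 - 9
= 50

|A ∪ B| = 50


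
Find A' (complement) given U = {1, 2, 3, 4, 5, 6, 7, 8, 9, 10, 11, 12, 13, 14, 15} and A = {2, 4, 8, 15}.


Aᶜ = U \ A = elements in U but not in A
U = {1, 2, 3, 4, 5, 6, 7, 8, 9, 10, 11, 12, 13, 14, 15}
A = {2, 4, 8, 15}
Aᶜ = {1, 3, 5, 6, 7, 9, 10, 11, 12, 13, 14}

Aᶜ = {1, 3, 5, 6, 7, 9, 10, 11, 12, 13, 14}


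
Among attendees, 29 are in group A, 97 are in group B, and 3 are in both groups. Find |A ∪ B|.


|A ∪ B| = |A| + |B| - |A ∩ B|
= 29 + 97 - 3
= 123

|A ∪ B| = 123


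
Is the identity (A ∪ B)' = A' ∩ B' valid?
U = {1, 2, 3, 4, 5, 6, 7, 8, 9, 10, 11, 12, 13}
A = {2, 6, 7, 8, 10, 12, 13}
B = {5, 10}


LHS: A ∪ B = {2, 5, 6, 7, 8, 10, 12, 13}
(A ∪ B)' = U \ (A ∪ B) = {1, 3, 4, 9, 11}
A' = {1, 3, 4, 5, 9, 11}, B' = {1, 2, 3, 4, 6, 7, 8, 9, 11, 12, 13}
Claimed RHS: A' ∩ B' = {1, 3, 4, 9, 11}
Identity is VALID: LHS = RHS = {1, 3, 4, 9, 11} ✓

Identity is valid. (A ∪ B)' = A' ∩ B' = {1, 3, 4, 9, 11}


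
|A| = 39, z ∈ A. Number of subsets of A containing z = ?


Subsets of A containing z correspond to subsets of A \ {z}, which has 38 elements.
Count = 2^(n-1) = 2^38
= 274877906944

Number of subsets containing z = 274877906944


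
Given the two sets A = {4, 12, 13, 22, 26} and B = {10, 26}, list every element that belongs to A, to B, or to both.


A ∪ B = all elements in A or B (or both)
A = {4, 12, 13, 22, 26}
B = {10, 26}
A ∪ B = {4, 10, 12, 13, 22, 26}

A ∪ B = {4, 10, 12, 13, 22, 26}


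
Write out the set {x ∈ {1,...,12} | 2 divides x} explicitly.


Checking each candidate:
Condition: multiples of 2 in {1,...,12}
Result = {2, 4, 6, 8, 10, 12}

{2, 4, 6, 8, 10, 12}


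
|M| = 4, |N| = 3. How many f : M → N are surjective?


n = |M| = 4, k = |N| = 3. Surjections via inclusion-exclusion:
S(n,k) = Σ(-1)^i × C(k,i) × (k-i)^n, i=0 to k
i=0: (-1)^0×C(3,0)×3^4 = 81
i=1: (-1)^1×C(3,1)×2^4 = -48
i=2: (-1)^2×C(3,2)×1^4 = 3
i=3: (-1)^3×C(3,3)×0^4 = 0
Total = 36

Number of surjections = 36


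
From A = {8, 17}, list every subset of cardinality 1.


|A| = 2, so A has C(2,1) = 2 subsets of size 1.
Enumerate by choosing 1 elements from A at a time:
{8}, {17}

1-element subsets (2 total): {8}, {17}


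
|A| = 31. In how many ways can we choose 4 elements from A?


C(n,k) = n! / (k!(n-k)!)
C(31,4) = 31! / (4!27!)
= 31465

C(31,4) = 31465


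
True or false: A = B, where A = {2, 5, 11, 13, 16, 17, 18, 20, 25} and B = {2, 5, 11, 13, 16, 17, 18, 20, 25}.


Two sets are equal iff they have exactly the same elements.
A = {2, 5, 11, 13, 16, 17, 18, 20, 25}
B = {2, 5, 11, 13, 16, 17, 18, 20, 25}
Same elements → A = B

Yes, A = B


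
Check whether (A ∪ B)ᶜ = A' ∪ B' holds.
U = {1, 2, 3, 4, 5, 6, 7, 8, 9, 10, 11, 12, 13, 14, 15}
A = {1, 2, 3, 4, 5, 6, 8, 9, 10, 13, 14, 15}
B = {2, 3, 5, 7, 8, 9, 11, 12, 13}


LHS: A ∪ B = {1, 2, 3, 4, 5, 6, 7, 8, 9, 10, 11, 12, 13, 14, 15}
(A ∪ B)' = U \ (A ∪ B) = ∅
A' = {7, 11, 12}, B' = {1, 4, 6, 10, 14, 15}
Claimed RHS: A' ∪ B' = {1, 4, 6, 7, 10, 11, 12, 14, 15}
Identity is INVALID: LHS = ∅ but the RHS claimed here equals {1, 4, 6, 7, 10, 11, 12, 14, 15}. The correct form is (A ∪ B)' = A' ∩ B'.

Identity is invalid: (A ∪ B)' = ∅ but A' ∪ B' = {1, 4, 6, 7, 10, 11, 12, 14, 15}. The correct De Morgan law is (A ∪ B)' = A' ∩ B'.


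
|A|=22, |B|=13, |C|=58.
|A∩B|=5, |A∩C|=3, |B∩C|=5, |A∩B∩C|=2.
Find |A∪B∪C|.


|A∪B∪C| = |A|+|B|+|C| - |A∩B|-|A∩C|-|B∩C| + |A∩B∩C|
= 22+13+58 - 5-3-5 + 2
= 93 - 13 + 2
= 82

|A ∪ B ∪ C| = 82


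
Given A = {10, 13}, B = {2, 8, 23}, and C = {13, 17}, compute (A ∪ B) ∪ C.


A ∪ B = {2, 8, 10, 13, 23}
(A ∪ B) ∪ C = {2, 8, 10, 13, 17, 23}

A ∪ B ∪ C = {2, 8, 10, 13, 17, 23}


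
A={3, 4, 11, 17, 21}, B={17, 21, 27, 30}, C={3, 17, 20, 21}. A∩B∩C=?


A ∩ B = {17, 21}
(A ∩ B) ∩ C = {17, 21}

A ∩ B ∩ C = {17, 21}


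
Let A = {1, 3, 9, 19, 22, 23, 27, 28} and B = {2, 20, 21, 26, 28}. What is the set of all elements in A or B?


A ∪ B = all elements in A or B (or both)
A = {1, 3, 9, 19, 22, 23, 27, 28}
B = {2, 20, 21, 26, 28}
A ∪ B = {1, 2, 3, 9, 19, 20, 21, 22, 23, 26, 27, 28}

A ∪ B = {1, 2, 3, 9, 19, 20, 21, 22, 23, 26, 27, 28}


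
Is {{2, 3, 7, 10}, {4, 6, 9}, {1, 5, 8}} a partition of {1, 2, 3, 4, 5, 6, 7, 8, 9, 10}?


A partition requires: (1) non-empty parts, (2) pairwise disjoint, (3) union = U
Parts: {2, 3, 7, 10}, {4, 6, 9}, {1, 5, 8}
Union of parts: {1, 2, 3, 4, 5, 6, 7, 8, 9, 10}
U = {1, 2, 3, 4, 5, 6, 7, 8, 9, 10}
All non-empty? True
Pairwise disjoint? True
Covers U? True

Yes, valid partition


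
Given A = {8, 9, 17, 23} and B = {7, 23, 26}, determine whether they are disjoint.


Disjoint means A ∩ B = ∅.
A ∩ B = {23}
A ∩ B ≠ ∅, so A and B are NOT disjoint.

No, A and B are not disjoint (A ∩ B = {23})


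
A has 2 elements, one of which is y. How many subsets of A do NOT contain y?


Subsets of A avoiding y are subsets of A \ {y}, which has 1 elements.
Count = 2^(n-1) = 2^1
= 2

Number of subsets avoiding y = 2


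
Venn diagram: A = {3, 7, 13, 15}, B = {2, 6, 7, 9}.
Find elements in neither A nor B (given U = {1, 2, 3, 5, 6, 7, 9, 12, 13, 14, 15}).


A = {3, 7, 13, 15}
B = {2, 6, 7, 9}
Region: in neither A nor B (given U = {1, 2, 3, 5, 6, 7, 9, 12, 13, 14, 15})
Elements: {1, 5, 12, 14}

Elements in neither A nor B (given U = {1, 2, 3, 5, 6, 7, 9, 12, 13, 14, 15}): {1, 5, 12, 14}


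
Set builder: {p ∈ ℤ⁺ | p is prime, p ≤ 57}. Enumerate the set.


Checking each candidate:
Condition: primes ≤ 57
Result = {2, 3, 5, 7, 11, 13, 17, 19, 23, 29, 31, 37, 41, 43, 47, 53}

{2, 3, 5, 7, 11, 13, 17, 19, 23, 29, 31, 37, 41, 43, 47, 53}


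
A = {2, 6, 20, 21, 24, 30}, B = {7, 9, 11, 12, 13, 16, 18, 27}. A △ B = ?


A △ B = (A \ B) ∪ (B \ A) = elements in exactly one of A or B
A \ B = {2, 6, 20, 21, 24, 30}
B \ A = {7, 9, 11, 12, 13, 16, 18, 27}
A △ B = {2, 6, 7, 9, 11, 12, 13, 16, 18, 20, 21, 24, 27, 30}

A △ B = {2, 6, 7, 9, 11, 12, 13, 16, 18, 20, 21, 24, 27, 30}


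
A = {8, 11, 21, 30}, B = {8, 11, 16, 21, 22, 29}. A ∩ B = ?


A ∩ B = elements in both A and B
A = {8, 11, 21, 30}
B = {8, 11, 16, 21, 22, 29}
A ∩ B = {8, 11, 21}

A ∩ B = {8, 11, 21}


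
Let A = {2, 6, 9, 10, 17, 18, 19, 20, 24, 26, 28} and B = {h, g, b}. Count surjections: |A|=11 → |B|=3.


n = |A| = 11, k = |B| = 3. Surjections via inclusion-exclusion:
S(n,k) = Σ(-1)^i × C(k,i) × (k-i)^n, i=0 to k
i=0: (-1)^0×C(3,0)×3^11 = 177147
i=1: (-1)^1×C(3,1)×2^11 = -6144
i=2: (-1)^2×C(3,2)×1^11 = 3
i=3: (-1)^3×C(3,3)×0^11 = 0
Total = 171006

Number of surjections = 171006


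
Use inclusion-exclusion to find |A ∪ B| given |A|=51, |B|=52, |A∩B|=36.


|A ∪ B| = |A| + |B| - |A ∩ B|
= 51 + 52 - 36
= 67

|A ∪ B| = 67


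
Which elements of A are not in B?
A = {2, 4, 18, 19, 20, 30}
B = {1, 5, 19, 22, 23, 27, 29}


A \ B = elements in A but not in B
A = {2, 4, 18, 19, 20, 30}
B = {1, 5, 19, 22, 23, 27, 29}
Remove from A any elements in B
A \ B = {2, 4, 18, 20, 30}

A \ B = {2, 4, 18, 20, 30}


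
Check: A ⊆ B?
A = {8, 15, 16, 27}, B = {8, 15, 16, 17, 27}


A ⊆ B means every element of A is in B.
All elements of A are in B.
So A ⊆ B.

Yes, A ⊆ B


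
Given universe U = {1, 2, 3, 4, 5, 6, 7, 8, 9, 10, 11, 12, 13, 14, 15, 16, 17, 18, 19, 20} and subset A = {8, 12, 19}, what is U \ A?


Aᶜ = U \ A = elements in U but not in A
U = {1, 2, 3, 4, 5, 6, 7, 8, 9, 10, 11, 12, 13, 14, 15, 16, 17, 18, 19, 20}
A = {8, 12, 19}
Aᶜ = {1, 2, 3, 4, 5, 6, 7, 9, 10, 11, 13, 14, 15, 16, 17, 18, 20}

Aᶜ = {1, 2, 3, 4, 5, 6, 7, 9, 10, 11, 13, 14, 15, 16, 17, 18, 20}


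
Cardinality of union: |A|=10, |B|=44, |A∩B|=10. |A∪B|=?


|A ∪ B| = |A| + |B| - |A ∩ B|
= 10 + 44 - 10
= 44

|A ∪ B| = 44


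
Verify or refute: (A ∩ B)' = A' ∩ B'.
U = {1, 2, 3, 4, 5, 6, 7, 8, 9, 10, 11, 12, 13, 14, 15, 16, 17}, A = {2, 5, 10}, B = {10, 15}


LHS: A ∩ B = {10}
(A ∩ B)' = U \ (A ∩ B) = {1, 2, 3, 4, 5, 6, 7, 8, 9, 11, 12, 13, 14, 15, 16, 17}
A' = {1, 3, 4, 6, 7, 8, 9, 11, 12, 13, 14, 15, 16, 17}, B' = {1, 2, 3, 4, 5, 6, 7, 8, 9, 11, 12, 13, 14, 16, 17}
Claimed RHS: A' ∩ B' = {1, 3, 4, 6, 7, 8, 9, 11, 12, 13, 14, 16, 17}
Identity is INVALID: LHS = {1, 2, 3, 4, 5, 6, 7, 8, 9, 11, 12, 13, 14, 15, 16, 17} but the RHS claimed here equals {1, 3, 4, 6, 7, 8, 9, 11, 12, 13, 14, 16, 17}. The correct form is (A ∩ B)' = A' ∪ B'.

Identity is invalid: (A ∩ B)' = {1, 2, 3, 4, 5, 6, 7, 8, 9, 11, 12, 13, 14, 15, 16, 17} but A' ∩ B' = {1, 3, 4, 6, 7, 8, 9, 11, 12, 13, 14, 16, 17}. The correct De Morgan law is (A ∩ B)' = A' ∪ B'.


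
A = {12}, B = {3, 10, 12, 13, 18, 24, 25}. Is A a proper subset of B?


A ⊂ B requires: A ⊆ B AND A ≠ B.
A ⊆ B? Yes
A = B? No
A ⊂ B: Yes (A is a proper subset of B)

Yes, A ⊂ B


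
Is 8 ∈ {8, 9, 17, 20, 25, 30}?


A = {8, 9, 17, 20, 25, 30}
Checking if 8 is in A
8 is in A → True

8 ∈ A


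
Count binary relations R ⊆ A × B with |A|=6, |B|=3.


A relation from A to B is any subset of A × B.
|A × B| = 6 × 3 = 18
# relations = 2^|A × B| = 2^18 = 262144

Number of relations = 262144


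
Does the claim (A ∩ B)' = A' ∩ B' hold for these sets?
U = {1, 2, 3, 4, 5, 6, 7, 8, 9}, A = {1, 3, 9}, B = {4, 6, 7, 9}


LHS: A ∩ B = {9}
(A ∩ B)' = U \ (A ∩ B) = {1, 2, 3, 4, 5, 6, 7, 8}
A' = {2, 4, 5, 6, 7, 8}, B' = {1, 2, 3, 5, 8}
Claimed RHS: A' ∩ B' = {2, 5, 8}
Identity is INVALID: LHS = {1, 2, 3, 4, 5, 6, 7, 8} but the RHS claimed here equals {2, 5, 8}. The correct form is (A ∩ B)' = A' ∪ B'.

Identity is invalid: (A ∩ B)' = {1, 2, 3, 4, 5, 6, 7, 8} but A' ∩ B' = {2, 5, 8}. The correct De Morgan law is (A ∩ B)' = A' ∪ B'.


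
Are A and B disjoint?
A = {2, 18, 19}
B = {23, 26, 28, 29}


Disjoint means A ∩ B = ∅.
A ∩ B = ∅
A ∩ B = ∅, so A and B are disjoint.

Yes, A and B are disjoint


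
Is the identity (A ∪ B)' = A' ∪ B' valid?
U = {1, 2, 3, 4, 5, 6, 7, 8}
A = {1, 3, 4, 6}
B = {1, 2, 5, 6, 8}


LHS: A ∪ B = {1, 2, 3, 4, 5, 6, 8}
(A ∪ B)' = U \ (A ∪ B) = {7}
A' = {2, 5, 7, 8}, B' = {3, 4, 7}
Claimed RHS: A' ∪ B' = {2, 3, 4, 5, 7, 8}
Identity is INVALID: LHS = {7} but the RHS claimed here equals {2, 3, 4, 5, 7, 8}. The correct form is (A ∪ B)' = A' ∩ B'.

Identity is invalid: (A ∪ B)' = {7} but A' ∪ B' = {2, 3, 4, 5, 7, 8}. The correct De Morgan law is (A ∪ B)' = A' ∩ B'.


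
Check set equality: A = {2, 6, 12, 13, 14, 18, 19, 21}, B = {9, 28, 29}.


Two sets are equal iff they have exactly the same elements.
A = {2, 6, 12, 13, 14, 18, 19, 21}
B = {9, 28, 29}
Differences: {2, 6, 9, 12, 13, 14, 18, 19, 21, 28, 29}
A ≠ B

No, A ≠ B


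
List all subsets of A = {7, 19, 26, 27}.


|A| = 4, so |P(A)| = 2^4 = 16
Enumerate subsets by cardinality (0 to 4):
∅, {7}, {19}, {26}, {27}, {7, 19}, {7, 26}, {7, 27}, {19, 26}, {19, 27}, {26, 27}, {7, 19, 26}, {7, 19, 27}, {7, 26, 27}, {19, 26, 27}, {7, 19, 26, 27}

P(A) has 16 subsets: ∅, {7}, {19}, {26}, {27}, {7, 19}, {7, 26}, {7, 27}, {19, 26}, {19, 27}, {26, 27}, {7, 19, 26}, {7, 19, 27}, {7, 26, 27}, {19, 26, 27}, {7, 19, 26, 27}


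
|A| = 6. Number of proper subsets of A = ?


Total subsets = 2^n = 2^6 = 64
Proper subsets exclude the set itself: 2^n - 1
= 64 - 1
= 63

Number of proper subsets = 63


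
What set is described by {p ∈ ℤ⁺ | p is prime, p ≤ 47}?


Checking each candidate:
Condition: primes ≤ 47
Result = {2, 3, 5, 7, 11, 13, 17, 19, 23, 29, 31, 37, 41, 43, 47}

{2, 3, 5, 7, 11, 13, 17, 19, 23, 29, 31, 37, 41, 43, 47}


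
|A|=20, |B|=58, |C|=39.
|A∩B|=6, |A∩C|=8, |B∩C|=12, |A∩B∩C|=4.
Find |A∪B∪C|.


|A∪B∪C| = |A|+|B|+|C| - |A∩B|-|A∩C|-|B∩C| + |A∩B∩C|
= 20+58+39 - 6-8-12 + 4
= 117 - 26 + 4
= 95

|A ∪ B ∪ C| = 95


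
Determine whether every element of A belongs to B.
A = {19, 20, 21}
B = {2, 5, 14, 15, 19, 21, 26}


A ⊆ B means every element of A is in B.
Elements in A not in B: {20}
So A ⊄ B.

No, A ⊄ B


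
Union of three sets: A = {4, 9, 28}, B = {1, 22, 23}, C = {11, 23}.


A ∪ B = {1, 4, 9, 22, 23, 28}
(A ∪ B) ∪ C = {1, 4, 9, 11, 22, 23, 28}

A ∪ B ∪ C = {1, 4, 9, 11, 22, 23, 28}


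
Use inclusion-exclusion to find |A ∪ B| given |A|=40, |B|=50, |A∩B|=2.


|A ∪ B| = |A| + |B| - |A ∩ B|
= 40 + 50 - 2
= 88

|A ∪ B| = 88


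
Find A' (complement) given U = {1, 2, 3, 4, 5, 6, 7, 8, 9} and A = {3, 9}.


Aᶜ = U \ A = elements in U but not in A
U = {1, 2, 3, 4, 5, 6, 7, 8, 9}
A = {3, 9}
Aᶜ = {1, 2, 4, 5, 6, 7, 8}

Aᶜ = {1, 2, 4, 5, 6, 7, 8}


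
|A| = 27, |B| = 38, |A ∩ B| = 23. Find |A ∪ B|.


|A ∪ B| = |A| + |B| - |A ∩ B|
= 27 + 38 - 23
= 42

|A ∪ B| = 42


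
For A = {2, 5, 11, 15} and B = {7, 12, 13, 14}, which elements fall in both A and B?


A = {2, 5, 11, 15}
B = {7, 12, 13, 14}
Region: in both A and B
Elements: ∅

Elements in both A and B: ∅


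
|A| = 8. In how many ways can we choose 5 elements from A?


C(n,k) = n! / (k!(n-k)!)
C(8,5) = 8! / (5!3!)
= 56

C(8,5) = 56


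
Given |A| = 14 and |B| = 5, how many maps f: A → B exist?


Each of |A| = 14 inputs maps to any of |B| = 5 outputs.
# functions = |B|^|A| = 5^14
= 6103515625

Number of functions = 6103515625


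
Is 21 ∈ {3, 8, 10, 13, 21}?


A = {3, 8, 10, 13, 21}
Checking if 21 is in A
21 is in A → True

21 ∈ A


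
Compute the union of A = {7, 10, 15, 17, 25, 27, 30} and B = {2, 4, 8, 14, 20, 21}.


A ∪ B = all elements in A or B (or both)
A = {7, 10, 15, 17, 25, 27, 30}
B = {2, 4, 8, 14, 20, 21}
A ∪ B = {2, 4, 7, 8, 10, 14, 15, 17, 20, 21, 25, 27, 30}

A ∪ B = {2, 4, 7, 8, 10, 14, 15, 17, 20, 21, 25, 27, 30}


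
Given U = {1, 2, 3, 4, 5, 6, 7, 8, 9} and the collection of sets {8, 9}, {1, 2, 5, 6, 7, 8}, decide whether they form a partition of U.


A partition requires: (1) non-empty parts, (2) pairwise disjoint, (3) union = U
Parts: {8, 9}, {1, 2, 5, 6, 7, 8}
Union of parts: {1, 2, 5, 6, 7, 8, 9}
U = {1, 2, 3, 4, 5, 6, 7, 8, 9}
All non-empty? True
Pairwise disjoint? False
Covers U? False

No, not a valid partition


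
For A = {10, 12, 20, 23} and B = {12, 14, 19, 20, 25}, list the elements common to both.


A ∩ B = elements in both A and B
A = {10, 12, 20, 23}
B = {12, 14, 19, 20, 25}
A ∩ B = {12, 20}

A ∩ B = {12, 20}


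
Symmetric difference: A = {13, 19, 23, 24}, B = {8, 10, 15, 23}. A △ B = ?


A △ B = (A \ B) ∪ (B \ A) = elements in exactly one of A or B
A \ B = {13, 19, 24}
B \ A = {8, 10, 15}
A △ B = {8, 10, 13, 15, 19, 24}

A △ B = {8, 10, 13, 15, 19, 24}


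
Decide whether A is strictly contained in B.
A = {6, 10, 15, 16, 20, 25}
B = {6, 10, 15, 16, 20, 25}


A ⊂ B requires: A ⊆ B AND A ≠ B.
A ⊆ B? Yes
A = B? Yes
A = B, so A is not a PROPER subset.

No, A is not a proper subset of B


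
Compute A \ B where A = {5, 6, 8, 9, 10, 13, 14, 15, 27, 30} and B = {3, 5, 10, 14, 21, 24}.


A \ B = elements in A but not in B
A = {5, 6, 8, 9, 10, 13, 14, 15, 27, 30}
B = {3, 5, 10, 14, 21, 24}
Remove from A any elements in B
A \ B = {6, 8, 9, 13, 15, 27, 30}

A \ B = {6, 8, 9, 13, 15, 27, 30}


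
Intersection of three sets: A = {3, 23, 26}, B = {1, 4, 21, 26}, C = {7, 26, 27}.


A ∩ B = {26}
(A ∩ B) ∩ C = {26}

A ∩ B ∩ C = {26}


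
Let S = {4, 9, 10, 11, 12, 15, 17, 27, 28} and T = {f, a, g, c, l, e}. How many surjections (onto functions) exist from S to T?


n = |S| = 9, k = |T| = 6. Surjections via inclusion-exclusion:
S(n,k) = Σ(-1)^i × C(k,i) × (k-i)^n, i=0 to k
i=0: (-1)^0×C(6,0)×6^9 = 10077696
i=1: (-1)^1×C(6,1)×5^9 = -11718750
i=2: (-1)^2×C(6,2)×4^9 = 3932160
i=3: (-1)^3×C(6,3)×3^9 = -393660
i=4: (-1)^4×C(6,4)×2^9 = 7680
i=5: (-1)^5×C(6,5)×1^9 = -6
i=6: (-1)^6×C(6,6)×0^9 = 0
Total = 1905120

Number of surjections = 1905120


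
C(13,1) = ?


C(n,k) = n! / (k!(n-k)!)
C(13,1) = 13! / (1!12!)
= 13

C(13,1) = 13


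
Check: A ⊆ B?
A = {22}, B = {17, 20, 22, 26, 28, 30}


A ⊆ B means every element of A is in B.
All elements of A are in B.
So A ⊆ B.

Yes, A ⊆ B


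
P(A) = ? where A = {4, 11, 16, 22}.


|A| = 4, so |P(A)| = 2^4 = 16
Enumerate subsets by cardinality (0 to 4):
∅, {4}, {11}, {16}, {22}, {4, 11}, {4, 16}, {4, 22}, {11, 16}, {11, 22}, {16, 22}, {4, 11, 16}, {4, 11, 22}, {4, 16, 22}, {11, 16, 22}, {4, 11, 16, 22}

P(A) has 16 subsets: ∅, {4}, {11}, {16}, {22}, {4, 11}, {4, 16}, {4, 22}, {11, 16}, {11, 22}, {16, 22}, {4, 11, 16}, {4, 11, 22}, {4, 16, 22}, {11, 16, 22}, {4, 11, 16, 22}


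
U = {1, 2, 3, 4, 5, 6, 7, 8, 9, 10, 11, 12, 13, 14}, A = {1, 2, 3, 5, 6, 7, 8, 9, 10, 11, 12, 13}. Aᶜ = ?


Aᶜ = U \ A = elements in U but not in A
U = {1, 2, 3, 4, 5, 6, 7, 8, 9, 10, 11, 12, 13, 14}
A = {1, 2, 3, 5, 6, 7, 8, 9, 10, 11, 12, 13}
Aᶜ = {4, 14}

Aᶜ = {4, 14}


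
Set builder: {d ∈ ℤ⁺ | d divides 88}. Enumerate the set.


Checking each candidate:
Condition: positive divisors of 88
Result = {1, 2, 4, 8, 11, 22, 44, 88}

{1, 2, 4, 8, 11, 22, 44, 88}


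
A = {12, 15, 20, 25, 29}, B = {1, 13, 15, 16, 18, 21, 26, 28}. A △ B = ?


A △ B = (A \ B) ∪ (B \ A) = elements in exactly one of A or B
A \ B = {12, 20, 25, 29}
B \ A = {1, 13, 16, 18, 21, 26, 28}
A △ B = {1, 12, 13, 16, 18, 20, 21, 25, 26, 28, 29}

A △ B = {1, 12, 13, 16, 18, 20, 21, 25, 26, 28, 29}


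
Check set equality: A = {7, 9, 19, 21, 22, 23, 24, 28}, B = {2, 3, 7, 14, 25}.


Two sets are equal iff they have exactly the same elements.
A = {7, 9, 19, 21, 22, 23, 24, 28}
B = {2, 3, 7, 14, 25}
Differences: {2, 3, 9, 14, 19, 21, 22, 23, 24, 25, 28}
A ≠ B

No, A ≠ B


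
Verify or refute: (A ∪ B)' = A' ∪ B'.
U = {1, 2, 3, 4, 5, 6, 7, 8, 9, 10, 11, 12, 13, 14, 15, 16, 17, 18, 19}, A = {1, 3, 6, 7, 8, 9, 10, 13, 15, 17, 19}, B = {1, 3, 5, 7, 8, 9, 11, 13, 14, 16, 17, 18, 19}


LHS: A ∪ B = {1, 3, 5, 6, 7, 8, 9, 10, 11, 13, 14, 15, 16, 17, 18, 19}
(A ∪ B)' = U \ (A ∪ B) = {2, 4, 12}
A' = {2, 4, 5, 11, 12, 14, 16, 18}, B' = {2, 4, 6, 10, 12, 15}
Claimed RHS: A' ∪ B' = {2, 4, 5, 6, 10, 11, 12, 14, 15, 16, 18}
Identity is INVALID: LHS = {2, 4, 12} but the RHS claimed here equals {2, 4, 5, 6, 10, 11, 12, 14, 15, 16, 18}. The correct form is (A ∪ B)' = A' ∩ B'.

Identity is invalid: (A ∪ B)' = {2, 4, 12} but A' ∪ B' = {2, 4, 5, 6, 10, 11, 12, 14, 15, 16, 18}. The correct De Morgan law is (A ∪ B)' = A' ∩ B'.


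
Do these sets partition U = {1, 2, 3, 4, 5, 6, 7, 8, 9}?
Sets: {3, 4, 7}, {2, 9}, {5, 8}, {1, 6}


A partition requires: (1) non-empty parts, (2) pairwise disjoint, (3) union = U
Parts: {3, 4, 7}, {2, 9}, {5, 8}, {1, 6}
Union of parts: {1, 2, 3, 4, 5, 6, 7, 8, 9}
U = {1, 2, 3, 4, 5, 6, 7, 8, 9}
All non-empty? True
Pairwise disjoint? True
Covers U? True

Yes, valid partition


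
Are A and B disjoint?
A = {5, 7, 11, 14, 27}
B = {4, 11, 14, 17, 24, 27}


Disjoint means A ∩ B = ∅.
A ∩ B = {11, 14, 27}
A ∩ B ≠ ∅, so A and B are NOT disjoint.

No, A and B are not disjoint (A ∩ B = {11, 14, 27})


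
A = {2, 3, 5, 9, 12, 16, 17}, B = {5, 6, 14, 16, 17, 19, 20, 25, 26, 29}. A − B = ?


A \ B = elements in A but not in B
A = {2, 3, 5, 9, 12, 16, 17}
B = {5, 6, 14, 16, 17, 19, 20, 25, 26, 29}
Remove from A any elements in B
A \ B = {2, 3, 9, 12}

A \ B = {2, 3, 9, 12}


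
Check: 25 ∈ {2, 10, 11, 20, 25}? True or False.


A = {2, 10, 11, 20, 25}
Checking if 25 is in A
25 is in A → True

25 ∈ A


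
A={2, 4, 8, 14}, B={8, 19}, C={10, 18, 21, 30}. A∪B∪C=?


A ∪ B = {2, 4, 8, 14, 19}
(A ∪ B) ∪ C = {2, 4, 8, 10, 14, 18, 19, 21, 30}

A ∪ B ∪ C = {2, 4, 8, 10, 14, 18, 19, 21, 30}


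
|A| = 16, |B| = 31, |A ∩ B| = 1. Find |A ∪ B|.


|A ∪ B| = |A| + |B| - |A ∩ B|
= 16 + 31 - 1
= 46

|A ∪ B| = 46


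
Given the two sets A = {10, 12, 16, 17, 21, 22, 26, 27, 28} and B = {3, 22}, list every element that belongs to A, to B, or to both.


A ∪ B = all elements in A or B (or both)
A = {10, 12, 16, 17, 21, 22, 26, 27, 28}
B = {3, 22}
A ∪ B = {3, 10, 12, 16, 17, 21, 22, 26, 27, 28}

A ∪ B = {3, 10, 12, 16, 17, 21, 22, 26, 27, 28}


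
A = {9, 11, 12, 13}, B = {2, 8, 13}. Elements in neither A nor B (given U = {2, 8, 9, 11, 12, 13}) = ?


A = {9, 11, 12, 13}
B = {2, 8, 13}
Region: in neither A nor B (given U = {2, 8, 9, 11, 12, 13})
Elements: ∅

Elements in neither A nor B (given U = {2, 8, 9, 11, 12, 13}): ∅


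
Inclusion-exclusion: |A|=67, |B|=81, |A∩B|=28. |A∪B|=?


|A ∪ B| = |A| + |B| - |A ∩ B|
= 67 + 81 - 28
= 120

|A ∪ B| = 120


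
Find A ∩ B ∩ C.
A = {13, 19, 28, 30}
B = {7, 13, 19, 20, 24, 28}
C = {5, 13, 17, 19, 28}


A ∩ B = {13, 19, 28}
(A ∩ B) ∩ C = {13, 19, 28}

A ∩ B ∩ C = {13, 19, 28}


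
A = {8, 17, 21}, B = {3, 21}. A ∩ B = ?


A ∩ B = elements in both A and B
A = {8, 17, 21}
B = {3, 21}
A ∩ B = {21}

A ∩ B = {21}


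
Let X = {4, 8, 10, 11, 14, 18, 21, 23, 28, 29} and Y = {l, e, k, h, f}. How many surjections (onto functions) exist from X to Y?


n = |X| = 10, k = |Y| = 5. Surjections via inclusion-exclusion:
S(n,k) = Σ(-1)^i × C(k,i) × (k-i)^n, i=0 to k
i=0: (-1)^0×C(5,0)×5^10 = 9765625
i=1: (-1)^1×C(5,1)×4^10 = -5242880
i=2: (-1)^2×C(5,2)×3^10 = 590490
i=3: (-1)^3×C(5,3)×2^10 = -10240
i=4: (-1)^4×C(5,4)×1^10 = 5
i=5: (-1)^5×C(5,5)×0^10 = 0
Total = 5103000

Number of surjections = 5103000


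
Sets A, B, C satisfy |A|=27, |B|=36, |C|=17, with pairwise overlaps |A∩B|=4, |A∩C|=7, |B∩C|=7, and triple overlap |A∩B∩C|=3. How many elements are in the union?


|A∪B∪C| = |A|+|B|+|C| - |A∩B|-|A∩C|-|B∩C| + |A∩B∩C|
= 27+36+17 - 4-7-7 + 3
= 80 - 18 + 3
= 65

|A ∪ B ∪ C| = 65


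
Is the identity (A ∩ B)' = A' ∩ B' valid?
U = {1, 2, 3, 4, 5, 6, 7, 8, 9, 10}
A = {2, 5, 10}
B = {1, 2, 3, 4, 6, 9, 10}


LHS: A ∩ B = {2, 10}
(A ∩ B)' = U \ (A ∩ B) = {1, 3, 4, 5, 6, 7, 8, 9}
A' = {1, 3, 4, 6, 7, 8, 9}, B' = {5, 7, 8}
Claimed RHS: A' ∩ B' = {7, 8}
Identity is INVALID: LHS = {1, 3, 4, 5, 6, 7, 8, 9} but the RHS claimed here equals {7, 8}. The correct form is (A ∩ B)' = A' ∪ B'.

Identity is invalid: (A ∩ B)' = {1, 3, 4, 5, 6, 7, 8, 9} but A' ∩ B' = {7, 8}. The correct De Morgan law is (A ∩ B)' = A' ∪ B'.


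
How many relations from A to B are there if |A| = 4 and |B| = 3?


A relation from A to B is any subset of A × B.
|A × B| = 4 × 3 = 12
# relations = 2^|A × B| = 2^12 = 4096

Number of relations = 4096


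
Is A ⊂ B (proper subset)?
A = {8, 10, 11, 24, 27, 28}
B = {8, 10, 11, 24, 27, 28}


A ⊂ B requires: A ⊆ B AND A ≠ B.
A ⊆ B? Yes
A = B? Yes
A = B, so A is not a PROPER subset.

No, A is not a proper subset of B


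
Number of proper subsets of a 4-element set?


Total subsets = 2^n = 2^4 = 16
Proper subsets exclude the set itself: 2^n - 1
= 16 - 1
= 15

Number of proper subsets = 15


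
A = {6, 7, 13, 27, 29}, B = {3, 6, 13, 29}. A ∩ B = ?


A ∩ B = elements in both A and B
A = {6, 7, 13, 27, 29}
B = {3, 6, 13, 29}
A ∩ B = {6, 13, 29}

A ∩ B = {6, 13, 29}


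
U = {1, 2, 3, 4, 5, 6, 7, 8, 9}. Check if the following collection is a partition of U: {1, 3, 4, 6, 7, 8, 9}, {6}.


A partition requires: (1) non-empty parts, (2) pairwise disjoint, (3) union = U
Parts: {1, 3, 4, 6, 7, 8, 9}, {6}
Union of parts: {1, 3, 4, 6, 7, 8, 9}
U = {1, 2, 3, 4, 5, 6, 7, 8, 9}
All non-empty? True
Pairwise disjoint? False
Covers U? False

No, not a valid partition


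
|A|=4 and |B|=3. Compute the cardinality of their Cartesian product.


|A × B| = |A| × |B|
= 4 × 3
= 12

|A × B| = 12


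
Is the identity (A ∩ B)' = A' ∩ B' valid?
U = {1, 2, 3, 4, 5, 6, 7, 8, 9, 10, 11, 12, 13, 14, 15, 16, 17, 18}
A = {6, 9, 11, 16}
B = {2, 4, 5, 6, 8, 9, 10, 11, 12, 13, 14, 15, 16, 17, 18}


LHS: A ∩ B = {6, 9, 11, 16}
(A ∩ B)' = U \ (A ∩ B) = {1, 2, 3, 4, 5, 7, 8, 10, 12, 13, 14, 15, 17, 18}
A' = {1, 2, 3, 4, 5, 7, 8, 10, 12, 13, 14, 15, 17, 18}, B' = {1, 3, 7}
Claimed RHS: A' ∩ B' = {1, 3, 7}
Identity is INVALID: LHS = {1, 2, 3, 4, 5, 7, 8, 10, 12, 13, 14, 15, 17, 18} but the RHS claimed here equals {1, 3, 7}. The correct form is (A ∩ B)' = A' ∪ B'.

Identity is invalid: (A ∩ B)' = {1, 2, 3, 4, 5, 7, 8, 10, 12, 13, 14, 15, 17, 18} but A' ∩ B' = {1, 3, 7}. The correct De Morgan law is (A ∩ B)' = A' ∪ B'.


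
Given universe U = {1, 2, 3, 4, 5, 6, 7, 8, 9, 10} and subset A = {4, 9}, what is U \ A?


Aᶜ = U \ A = elements in U but not in A
U = {1, 2, 3, 4, 5, 6, 7, 8, 9, 10}
A = {4, 9}
Aᶜ = {1, 2, 3, 5, 6, 7, 8, 10}

Aᶜ = {1, 2, 3, 5, 6, 7, 8, 10}


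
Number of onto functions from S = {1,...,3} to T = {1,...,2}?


n = |S| = 3, k = |T| = 2. Surjections via inclusion-exclusion:
S(n,k) = Σ(-1)^i × C(k,i) × (k-i)^n, i=0 to k
i=0: (-1)^0×C(2,0)×2^3 = 8
i=1: (-1)^1×C(2,1)×1^3 = -2
i=2: (-1)^2×C(2,2)×0^3 = 0
Total = 6

Number of surjections = 6


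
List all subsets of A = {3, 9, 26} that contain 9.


A subset of A contains 9 iff the remaining 2 elements form any subset of A \ {9}.
Count: 2^(n-1) = 2^2 = 4
Subsets containing 9: {9}, {3, 9}, {9, 26}, {3, 9, 26}

Subsets containing 9 (4 total): {9}, {3, 9}, {9, 26}, {3, 9, 26}


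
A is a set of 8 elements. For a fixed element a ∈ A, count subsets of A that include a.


Subsets of A containing a correspond to subsets of A \ {a}, which has 7 elements.
Count = 2^(n-1) = 2^7
= 128

Number of subsets containing a = 128


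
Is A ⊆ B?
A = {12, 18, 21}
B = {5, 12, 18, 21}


A ⊆ B means every element of A is in B.
All elements of A are in B.
So A ⊆ B.

Yes, A ⊆ B


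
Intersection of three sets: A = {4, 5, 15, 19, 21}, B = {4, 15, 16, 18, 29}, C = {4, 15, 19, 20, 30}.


A ∩ B = {4, 15}
(A ∩ B) ∩ C = {4, 15}

A ∩ B ∩ C = {4, 15}


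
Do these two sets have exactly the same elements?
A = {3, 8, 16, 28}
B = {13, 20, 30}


Two sets are equal iff they have exactly the same elements.
A = {3, 8, 16, 28}
B = {13, 20, 30}
Differences: {3, 8, 13, 16, 20, 28, 30}
A ≠ B

No, A ≠ B


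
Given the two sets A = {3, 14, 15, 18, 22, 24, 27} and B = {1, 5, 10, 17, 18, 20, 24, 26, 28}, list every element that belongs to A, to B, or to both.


A ∪ B = all elements in A or B (or both)
A = {3, 14, 15, 18, 22, 24, 27}
B = {1, 5, 10, 17, 18, 20, 24, 26, 28}
A ∪ B = {1, 3, 5, 10, 14, 15, 17, 18, 20, 22, 24, 26, 27, 28}

A ∪ B = {1, 3, 5, 10, 14, 15, 17, 18, 20, 22, 24, 26, 27, 28}


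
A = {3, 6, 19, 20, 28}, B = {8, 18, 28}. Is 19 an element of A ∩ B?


A = {3, 6, 19, 20, 28}, B = {8, 18, 28}
A ∩ B = elements in both A and B
A ∩ B = {28}
Checking if 19 ∈ A ∩ B
19 is not in A ∩ B → False

19 ∉ A ∩ B


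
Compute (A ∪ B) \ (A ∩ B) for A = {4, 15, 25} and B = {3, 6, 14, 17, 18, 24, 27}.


A △ B = (A \ B) ∪ (B \ A) = elements in exactly one of A or B
A \ B = {4, 15, 25}
B \ A = {3, 6, 14, 17, 18, 24, 27}
A △ B = {3, 4, 6, 14, 15, 17, 18, 24, 25, 27}

A △ B = {3, 4, 6, 14, 15, 17, 18, 24, 25, 27}


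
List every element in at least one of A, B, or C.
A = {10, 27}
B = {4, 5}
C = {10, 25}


A ∪ B = {4, 5, 10, 27}
(A ∪ B) ∪ C = {4, 5, 10, 25, 27}

A ∪ B ∪ C = {4, 5, 10, 25, 27}


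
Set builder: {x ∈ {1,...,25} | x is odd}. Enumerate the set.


Checking each candidate:
Condition: odd numbers in {1,...,25}
Result = {1, 3, 5, 7, 9, 11, 13, 15, 17, 19, 21, 23, 25}

{1, 3, 5, 7, 9, 11, 13, 15, 17, 19, 21, 23, 25}


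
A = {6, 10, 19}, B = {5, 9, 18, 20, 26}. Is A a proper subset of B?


A ⊂ B requires: A ⊆ B AND A ≠ B.
A ⊆ B? No
A ⊄ B, so A is not a proper subset.

No, A is not a proper subset of B


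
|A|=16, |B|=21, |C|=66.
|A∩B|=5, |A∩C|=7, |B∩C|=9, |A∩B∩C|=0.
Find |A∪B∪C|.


|A∪B∪C| = |A|+|B|+|C| - |A∩B|-|A∩C|-|B∩C| + |A∩B∩C|
= 16+21+66 - 5-7-9 + 0
= 103 - 21 + 0
= 82

|A ∪ B ∪ C| = 82


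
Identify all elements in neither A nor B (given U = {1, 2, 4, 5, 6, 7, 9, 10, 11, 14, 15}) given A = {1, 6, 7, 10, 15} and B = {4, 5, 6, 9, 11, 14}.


A = {1, 6, 7, 10, 15}
B = {4, 5, 6, 9, 11, 14}
Region: in neither A nor B (given U = {1, 2, 4, 5, 6, 7, 9, 10, 11, 14, 15})
Elements: {2}

Elements in neither A nor B (given U = {1, 2, 4, 5, 6, 7, 9, 10, 11, 14, 15}): {2}


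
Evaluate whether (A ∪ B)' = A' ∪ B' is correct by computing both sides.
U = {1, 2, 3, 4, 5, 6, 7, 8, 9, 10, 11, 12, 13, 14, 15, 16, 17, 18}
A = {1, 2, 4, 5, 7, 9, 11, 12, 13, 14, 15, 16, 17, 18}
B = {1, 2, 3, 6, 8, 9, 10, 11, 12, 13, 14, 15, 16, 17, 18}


LHS: A ∪ B = {1, 2, 3, 4, 5, 6, 7, 8, 9, 10, 11, 12, 13, 14, 15, 16, 17, 18}
(A ∪ B)' = U \ (A ∪ B) = ∅
A' = {3, 6, 8, 10}, B' = {4, 5, 7}
Claimed RHS: A' ∪ B' = {3, 4, 5, 6, 7, 8, 10}
Identity is INVALID: LHS = ∅ but the RHS claimed here equals {3, 4, 5, 6, 7, 8, 10}. The correct form is (A ∪ B)' = A' ∩ B'.

Identity is invalid: (A ∪ B)' = ∅ but A' ∪ B' = {3, 4, 5, 6, 7, 8, 10}. The correct De Morgan law is (A ∪ B)' = A' ∩ B'.


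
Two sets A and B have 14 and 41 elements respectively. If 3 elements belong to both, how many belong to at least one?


|A ∪ B| = |A| + |B| - |A ∩ B|
= 14 + 41 - 3
= 52

|A ∪ B| = 52


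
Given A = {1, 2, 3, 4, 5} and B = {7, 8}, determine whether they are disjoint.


Disjoint means A ∩ B = ∅.
A ∩ B = ∅
A ∩ B = ∅, so A and B are disjoint.

Yes, A and B are disjoint


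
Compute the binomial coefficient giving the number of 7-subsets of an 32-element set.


C(n,k) = n! / (k!(n-k)!)
C(32,7) = 32! / (7!25!)
= 3365856

C(32,7) = 3365856


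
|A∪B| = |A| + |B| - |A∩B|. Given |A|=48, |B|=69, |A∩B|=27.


|A ∪ B| = |A| + |B| - |A ∩ B|
= 48 + 69 - 27
= 90

|A ∪ B| = 90


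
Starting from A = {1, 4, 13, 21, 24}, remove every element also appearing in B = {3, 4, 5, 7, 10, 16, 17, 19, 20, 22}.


A \ B = elements in A but not in B
A = {1, 4, 13, 21, 24}
B = {3, 4, 5, 7, 10, 16, 17, 19, 20, 22}
Remove from A any elements in B
A \ B = {1, 13, 21, 24}

A \ B = {1, 13, 21, 24}


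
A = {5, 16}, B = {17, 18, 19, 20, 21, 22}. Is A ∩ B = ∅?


Disjoint means A ∩ B = ∅.
A ∩ B = ∅
A ∩ B = ∅, so A and B are disjoint.

Yes, A and B are disjoint


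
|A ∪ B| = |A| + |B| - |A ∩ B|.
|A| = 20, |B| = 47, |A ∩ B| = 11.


|A ∪ B| = |A| + |B| - |A ∩ B|
= 20 + 47 - 11
= 56

|A ∪ B| = 56


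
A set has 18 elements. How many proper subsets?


Total subsets = 2^n = 2^18 = 262144
Proper subsets exclude the set itself: 2^n - 1
= 262144 - 1
= 262143

Number of proper subsets = 262143


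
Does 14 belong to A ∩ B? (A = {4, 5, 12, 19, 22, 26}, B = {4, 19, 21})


A = {4, 5, 12, 19, 22, 26}, B = {4, 19, 21}
A ∩ B = elements in both A and B
A ∩ B = {4, 19}
Checking if 14 ∈ A ∩ B
14 is not in A ∩ B → False

14 ∉ A ∩ B


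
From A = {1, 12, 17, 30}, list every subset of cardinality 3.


|A| = 4, so A has C(4,3) = 4 subsets of size 3.
Enumerate by choosing 3 elements from A at a time:
{1, 12, 17}, {1, 12, 30}, {1, 17, 30}, {12, 17, 30}

3-element subsets (4 total): {1, 12, 17}, {1, 12, 30}, {1, 17, 30}, {12, 17, 30}


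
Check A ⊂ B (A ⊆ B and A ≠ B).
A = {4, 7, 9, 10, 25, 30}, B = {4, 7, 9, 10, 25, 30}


A ⊂ B requires: A ⊆ B AND A ≠ B.
A ⊆ B? Yes
A = B? Yes
A = B, so A is not a PROPER subset.

No, A is not a proper subset of B


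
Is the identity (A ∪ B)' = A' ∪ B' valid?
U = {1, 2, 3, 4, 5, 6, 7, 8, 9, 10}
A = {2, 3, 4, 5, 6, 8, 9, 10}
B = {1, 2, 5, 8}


LHS: A ∪ B = {1, 2, 3, 4, 5, 6, 8, 9, 10}
(A ∪ B)' = U \ (A ∪ B) = {7}
A' = {1, 7}, B' = {3, 4, 6, 7, 9, 10}
Claimed RHS: A' ∪ B' = {1, 3, 4, 6, 7, 9, 10}
Identity is INVALID: LHS = {7} but the RHS claimed here equals {1, 3, 4, 6, 7, 9, 10}. The correct form is (A ∪ B)' = A' ∩ B'.

Identity is invalid: (A ∪ B)' = {7} but A' ∪ B' = {1, 3, 4, 6, 7, 9, 10}. The correct De Morgan law is (A ∪ B)' = A' ∩ B'.


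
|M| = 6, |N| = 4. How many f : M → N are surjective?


n = |M| = 6, k = |N| = 4. Surjections via inclusion-exclusion:
S(n,k) = Σ(-1)^i × C(k,i) × (k-i)^n, i=0 to k
i=0: (-1)^0×C(4,0)×4^6 = 4096
i=1: (-1)^1×C(4,1)×3^6 = -2916
i=2: (-1)^2×C(4,2)×2^6 = 384
i=3: (-1)^3×C(4,3)×1^6 = -4
i=4: (-1)^4×C(4,4)×0^6 = 0
Total = 1560

Number of surjections = 1560


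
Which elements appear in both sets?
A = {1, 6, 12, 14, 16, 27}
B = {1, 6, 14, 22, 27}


A ∩ B = elements in both A and B
A = {1, 6, 12, 14, 16, 27}
B = {1, 6, 14, 22, 27}
A ∩ B = {1, 6, 14, 27}

A ∩ B = {1, 6, 14, 27}


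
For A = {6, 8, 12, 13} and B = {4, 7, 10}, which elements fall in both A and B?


A = {6, 8, 12, 13}
B = {4, 7, 10}
Region: in both A and B
Elements: ∅

Elements in both A and B: ∅


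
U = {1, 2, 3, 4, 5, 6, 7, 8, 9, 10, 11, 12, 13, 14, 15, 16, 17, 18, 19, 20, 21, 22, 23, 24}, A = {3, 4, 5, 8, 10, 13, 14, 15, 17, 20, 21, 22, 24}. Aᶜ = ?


Aᶜ = U \ A = elements in U but not in A
U = {1, 2, 3, 4, 5, 6, 7, 8, 9, 10, 11, 12, 13, 14, 15, 16, 17, 18, 19, 20, 21, 22, 23, 24}
A = {3, 4, 5, 8, 10, 13, 14, 15, 17, 20, 21, 22, 24}
Aᶜ = {1, 2, 6, 7, 9, 11, 12, 16, 18, 19, 23}

Aᶜ = {1, 2, 6, 7, 9, 11, 12, 16, 18, 19, 23}


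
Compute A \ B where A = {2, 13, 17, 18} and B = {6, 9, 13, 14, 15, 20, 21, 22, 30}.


A \ B = elements in A but not in B
A = {2, 13, 17, 18}
B = {6, 9, 13, 14, 15, 20, 21, 22, 30}
Remove from A any elements in B
A \ B = {2, 17, 18}

A \ B = {2, 17, 18}


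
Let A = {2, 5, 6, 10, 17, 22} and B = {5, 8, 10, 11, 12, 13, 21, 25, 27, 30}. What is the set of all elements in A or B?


A ∪ B = all elements in A or B (or both)
A = {2, 5, 6, 10, 17, 22}
B = {5, 8, 10, 11, 12, 13, 21, 25, 27, 30}
A ∪ B = {2, 5, 6, 8, 10, 11, 12, 13, 17, 21, 22, 25, 27, 30}

A ∪ B = {2, 5, 6, 8, 10, 11, 12, 13, 17, 21, 22, 25, 27, 30}


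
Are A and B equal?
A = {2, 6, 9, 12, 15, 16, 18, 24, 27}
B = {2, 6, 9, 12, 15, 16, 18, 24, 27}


Two sets are equal iff they have exactly the same elements.
A = {2, 6, 9, 12, 15, 16, 18, 24, 27}
B = {2, 6, 9, 12, 15, 16, 18, 24, 27}
Same elements → A = B

Yes, A = B


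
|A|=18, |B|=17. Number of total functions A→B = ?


Each of |A| = 18 inputs maps to any of |B| = 17 outputs.
# functions = |B|^|A| = 17^18
= 14063084452067724991009

Number of functions = 14063084452067724991009


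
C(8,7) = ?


C(n,k) = n! / (k!(n-k)!)
C(8,7) = 8! / (7!1!)
= 8

C(8,7) = 8


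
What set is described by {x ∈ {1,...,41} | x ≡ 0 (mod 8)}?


Checking each candidate:
Condition: x in {1,...,41} with x ≡ 0 (mod 8)
Result = {8, 16, 24, 32, 40}

{8, 16, 24, 32, 40}


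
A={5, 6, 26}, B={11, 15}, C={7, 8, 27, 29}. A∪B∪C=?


A ∪ B = {5, 6, 11, 15, 26}
(A ∪ B) ∪ C = {5, 6, 7, 8, 11, 15, 26, 27, 29}

A ∪ B ∪ C = {5, 6, 7, 8, 11, 15, 26, 27, 29}


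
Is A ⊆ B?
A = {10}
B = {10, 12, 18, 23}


A ⊆ B means every element of A is in B.
All elements of A are in B.
So A ⊆ B.

Yes, A ⊆ B


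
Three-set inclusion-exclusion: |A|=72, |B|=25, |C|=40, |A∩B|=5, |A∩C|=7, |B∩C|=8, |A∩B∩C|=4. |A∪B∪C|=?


|A∪B∪C| = |A|+|B|+|C| - |A∩B|-|A∩C|-|B∩C| + |A∩B∩C|
= 72+25+40 - 5-7-8 + 4
= 137 - 20 + 4
= 121

|A ∪ B ∪ C| = 121


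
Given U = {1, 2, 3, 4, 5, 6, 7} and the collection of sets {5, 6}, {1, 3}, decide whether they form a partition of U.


A partition requires: (1) non-empty parts, (2) pairwise disjoint, (3) union = U
Parts: {5, 6}, {1, 3}
Union of parts: {1, 3, 5, 6}
U = {1, 2, 3, 4, 5, 6, 7}
All non-empty? True
Pairwise disjoint? True
Covers U? False

No, not a valid partition


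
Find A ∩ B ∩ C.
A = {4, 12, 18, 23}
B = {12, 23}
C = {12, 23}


A ∩ B = {12, 23}
(A ∩ B) ∩ C = {12, 23}

A ∩ B ∩ C = {12, 23}


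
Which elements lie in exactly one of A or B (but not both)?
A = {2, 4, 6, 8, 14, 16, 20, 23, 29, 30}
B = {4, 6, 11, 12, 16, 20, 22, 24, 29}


A △ B = (A \ B) ∪ (B \ A) = elements in exactly one of A or B
A \ B = {2, 8, 14, 23, 30}
B \ A = {11, 12, 22, 24}
A △ B = {2, 8, 11, 12, 14, 22, 23, 24, 30}

A △ B = {2, 8, 11, 12, 14, 22, 23, 24, 30}


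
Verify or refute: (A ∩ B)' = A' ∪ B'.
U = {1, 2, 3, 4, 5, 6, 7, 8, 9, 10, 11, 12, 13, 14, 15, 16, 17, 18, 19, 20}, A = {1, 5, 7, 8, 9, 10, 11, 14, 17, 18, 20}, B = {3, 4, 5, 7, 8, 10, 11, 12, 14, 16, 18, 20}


LHS: A ∩ B = {5, 7, 8, 10, 11, 14, 18, 20}
(A ∩ B)' = U \ (A ∩ B) = {1, 2, 3, 4, 6, 9, 12, 13, 15, 16, 17, 19}
A' = {2, 3, 4, 6, 12, 13, 15, 16, 19}, B' = {1, 2, 6, 9, 13, 15, 17, 19}
Claimed RHS: A' ∪ B' = {1, 2, 3, 4, 6, 9, 12, 13, 15, 16, 17, 19}
Identity is VALID: LHS = RHS = {1, 2, 3, 4, 6, 9, 12, 13, 15, 16, 17, 19} ✓

Identity is valid. (A ∩ B)' = A' ∪ B' = {1, 2, 3, 4, 6, 9, 12, 13, 15, 16, 17, 19}
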